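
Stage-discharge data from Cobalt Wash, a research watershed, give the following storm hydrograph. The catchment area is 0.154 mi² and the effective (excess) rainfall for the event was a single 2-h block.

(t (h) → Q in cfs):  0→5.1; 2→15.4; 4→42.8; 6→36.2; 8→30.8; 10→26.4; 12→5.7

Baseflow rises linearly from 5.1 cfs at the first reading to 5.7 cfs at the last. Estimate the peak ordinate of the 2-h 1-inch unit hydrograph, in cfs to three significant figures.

U_p ≈ 15.0 cfs

Direct runoff: 0.00, 10.20, 37.50, 30.80, 25.30, 20.80, 0.00 cfs; ΣQ_DR = 124.6 cfs, peak = 37.50 cfs.
Runoff depth d = ΣQ_DR·Δt / A = 124.6 × 7200 / (0.154 mi²) = 2.508 in.
The 1-inch UH is the DRH scaled by (1 in)/d, so U_p = 37.50 × 1/2.508 = 15.0 cfs.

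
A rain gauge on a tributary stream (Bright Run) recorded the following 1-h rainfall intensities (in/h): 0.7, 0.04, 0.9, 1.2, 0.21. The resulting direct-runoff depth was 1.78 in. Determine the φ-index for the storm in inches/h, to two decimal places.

φ ≈ 0.34 in/h

Only the 3 blocks with intensity above φ contribute runoff: 0.7, 0.9, 1.2 in/h.
Σ(I−φ)·Δt = d  ⇒  (0.7+0.9+1.2 − 3φ)·1 = 1.78
φ = (2.800 − 1.78/1) / 3 = 0.34 in/h.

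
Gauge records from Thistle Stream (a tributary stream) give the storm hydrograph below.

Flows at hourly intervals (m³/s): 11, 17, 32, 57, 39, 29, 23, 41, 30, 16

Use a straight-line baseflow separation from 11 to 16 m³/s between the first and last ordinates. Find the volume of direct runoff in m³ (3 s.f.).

V ≈ 5.76 × 10^5 m³

Direct-runoff ordinates (Q − Q_b): 0.00, 5.44, 19.89, 44.33, 25.78, 15.22, 8.67, 26.11, 14.56, 0.00 m³/s.
ΣQ_DR = 160.0 m³/s.
With Δt = 1 h = 3600 s, V = ΣQ_DR · Δt = 160.0 × 3600 = 5.76 × 10^5 m³.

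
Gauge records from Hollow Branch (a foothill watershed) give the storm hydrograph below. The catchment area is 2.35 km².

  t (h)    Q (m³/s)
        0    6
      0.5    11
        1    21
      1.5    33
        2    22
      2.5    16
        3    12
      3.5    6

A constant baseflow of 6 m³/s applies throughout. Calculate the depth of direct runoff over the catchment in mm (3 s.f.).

d ≈ 60.5 mm

Direct runoff: 0.0, 5.0, 15.0, 27.0, 16.0, 10.0, 6.0, 0.0 m³/s; ΣQ_DR = 79.00 m³/s.
V = ΣQ_DR · Δt = 79.00 × 1800 s = 1.422 × 10^5 m³.
Over A = 2.35 km², depth = V / A = 60.5 mm.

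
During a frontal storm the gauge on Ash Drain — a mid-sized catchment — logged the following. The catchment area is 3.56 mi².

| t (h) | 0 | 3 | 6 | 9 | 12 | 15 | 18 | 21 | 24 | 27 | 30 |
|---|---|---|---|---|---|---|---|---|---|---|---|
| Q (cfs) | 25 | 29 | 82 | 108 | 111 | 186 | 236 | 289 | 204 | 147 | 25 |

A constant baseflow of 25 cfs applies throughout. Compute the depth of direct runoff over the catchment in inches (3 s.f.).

d ≈ 1.52 in

Direct runoff: 0.0, 4.0, 57.0, 83.0, 86.0, 161.0, 211.0, 264.0, 179.0, 122.0, 0.0 cfs; ΣQ_DR = 1167 cfs.
V = ΣQ_DR · Δt = 1167 × 10800 s = 1.260 × 10^7 ft³.
Over A = 3.56 mi², depth = V / A = 1.52 in.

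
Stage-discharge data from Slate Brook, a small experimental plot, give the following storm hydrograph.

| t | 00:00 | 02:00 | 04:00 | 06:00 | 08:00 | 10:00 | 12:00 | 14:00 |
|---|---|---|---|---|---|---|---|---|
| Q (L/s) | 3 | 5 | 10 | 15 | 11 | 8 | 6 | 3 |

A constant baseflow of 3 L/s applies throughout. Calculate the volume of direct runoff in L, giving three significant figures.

V ≈ 2.66 × 10^5 L

Direct-runoff ordinates (Q − Q_b): 0.0, 2.0, 7.0, 12.0, 8.0, 5.0, 3.0, 0.0 L/s.
ΣQ_DR = 37.00 L/s.
With Δt = 2 h = 7200 s, V = ΣQ_DR · Δt = 37.00 × 7200 = 2.66 × 10^5 L.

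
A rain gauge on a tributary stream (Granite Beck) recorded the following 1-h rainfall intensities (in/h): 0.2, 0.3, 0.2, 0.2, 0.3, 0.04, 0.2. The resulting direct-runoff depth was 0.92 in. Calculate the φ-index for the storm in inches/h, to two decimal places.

Only the 6 blocks with intensity above φ contribute runoff: 0.2, 0.3, 0.2, 0.2, 0.3, 0.2 in/h.
Σ(I−φ)·Δt = d  ⇒  (0.2+0.3+0.2+0.2+0.3+0.2 − 6φ)·1 = 0.92
φ = (1.400 − 0.92/1) / 6 = 0.08 in/h.

φ ≈ 0.08 in/h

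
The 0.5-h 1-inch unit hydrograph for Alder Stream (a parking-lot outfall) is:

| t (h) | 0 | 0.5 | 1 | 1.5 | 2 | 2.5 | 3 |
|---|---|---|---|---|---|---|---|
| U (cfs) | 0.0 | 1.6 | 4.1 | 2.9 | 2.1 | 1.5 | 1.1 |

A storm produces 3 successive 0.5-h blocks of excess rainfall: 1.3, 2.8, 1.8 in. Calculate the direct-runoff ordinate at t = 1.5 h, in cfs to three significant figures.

By discrete convolution, Q_j = Σ (P_i / 1 in) · U_{j−i}.
At t = 1.5 h (j=3): Q = (1.3/1)·2.9 + (2.8/1)·4.1 + (1.8/1)·1.6 = 18.1 cfs.

Q ≈ 18.1 cfs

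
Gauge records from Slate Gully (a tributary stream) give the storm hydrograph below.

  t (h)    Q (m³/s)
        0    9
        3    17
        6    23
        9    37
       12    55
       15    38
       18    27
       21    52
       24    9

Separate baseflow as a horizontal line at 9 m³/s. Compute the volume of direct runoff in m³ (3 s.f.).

V ≈ 2.01 × 10^6 m³

Direct-runoff ordinates (Q − Q_b): 0.0, 8.0, 14.0, 28.0, 46.0, 29.0, 18.0, 43.0, 0.0 m³/s.
ΣQ_DR = 186.0 m³/s.
With Δt = 3 h = 10800 s, V = ΣQ_DR · Δt = 186.0 × 10800 = 2.01 × 10^6 m³.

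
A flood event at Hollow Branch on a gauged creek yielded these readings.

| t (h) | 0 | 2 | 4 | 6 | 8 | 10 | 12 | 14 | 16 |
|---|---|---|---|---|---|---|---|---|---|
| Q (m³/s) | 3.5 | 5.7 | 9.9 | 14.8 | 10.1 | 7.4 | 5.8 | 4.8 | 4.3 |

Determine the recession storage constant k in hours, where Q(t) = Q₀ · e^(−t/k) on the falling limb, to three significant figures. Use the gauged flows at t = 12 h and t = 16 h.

On the falling limb, Q drops from 5.8 to 4.3 m³/s between t = 12 h and t = 16 h (Δt = 4 h).
k = −Δt / ln(Q₂/Q₁) = −4 / ln(4.3/5.8) = 13.4 h.

k ≈ 13.4 h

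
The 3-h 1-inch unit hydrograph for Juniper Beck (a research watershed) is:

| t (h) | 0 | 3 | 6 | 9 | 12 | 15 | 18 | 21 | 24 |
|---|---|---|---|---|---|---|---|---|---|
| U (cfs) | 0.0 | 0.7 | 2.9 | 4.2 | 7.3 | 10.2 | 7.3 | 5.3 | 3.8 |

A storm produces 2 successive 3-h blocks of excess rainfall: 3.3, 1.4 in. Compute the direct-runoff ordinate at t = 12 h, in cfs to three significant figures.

By discrete convolution, Q_j = Σ (P_i / 1 in) · U_{j−i}.
At t = 12 h (j=4): Q = (3.3/1)·7.3 + (1.4/1)·4.2 = 30.0 cfs.

Q ≈ 30.0 cfs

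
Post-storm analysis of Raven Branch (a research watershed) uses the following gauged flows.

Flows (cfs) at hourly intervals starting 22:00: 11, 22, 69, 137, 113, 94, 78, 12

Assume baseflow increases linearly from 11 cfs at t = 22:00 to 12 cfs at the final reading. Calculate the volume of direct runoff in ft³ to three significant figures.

Direct-runoff ordinates (Q − Q_b): 0.00, 10.86, 57.71, 125.57, 101.43, 82.29, 66.14, 0.00 cfs.
ΣQ_DR = 444.0 cfs.
With Δt = 1 h = 3600 s, V = ΣQ_DR · Δt = 444.0 × 3600 = 1.60 × 10^6 ft³.

V ≈ 1.60 × 10^6 ft³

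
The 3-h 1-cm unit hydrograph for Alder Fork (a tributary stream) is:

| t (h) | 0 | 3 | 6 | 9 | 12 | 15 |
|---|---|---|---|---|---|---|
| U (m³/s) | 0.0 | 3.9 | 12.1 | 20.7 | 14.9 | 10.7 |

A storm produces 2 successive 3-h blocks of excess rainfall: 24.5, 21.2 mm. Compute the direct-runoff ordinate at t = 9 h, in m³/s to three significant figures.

Q ≈ 76.4 m³/s

By discrete convolution, Q_j = Σ (P_i / 10 mm) · U_{j−i}.
At t = 9 h (j=3): Q = (24.5/10)·20.7 + (21.2/10)·12.1 = 76.4 m³/s.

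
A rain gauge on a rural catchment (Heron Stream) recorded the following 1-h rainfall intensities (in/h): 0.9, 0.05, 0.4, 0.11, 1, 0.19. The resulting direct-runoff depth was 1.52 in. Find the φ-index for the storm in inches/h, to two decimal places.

φ ≈ 0.26 in/h

Only the 3 blocks with intensity above φ contribute runoff: 0.9, 0.4, 1 in/h.
Σ(I−φ)·Δt = d  ⇒  (0.9+0.4+1 − 3φ)·1 = 1.52
φ = (2.300 − 1.52/1) / 3 = 0.26 in/h.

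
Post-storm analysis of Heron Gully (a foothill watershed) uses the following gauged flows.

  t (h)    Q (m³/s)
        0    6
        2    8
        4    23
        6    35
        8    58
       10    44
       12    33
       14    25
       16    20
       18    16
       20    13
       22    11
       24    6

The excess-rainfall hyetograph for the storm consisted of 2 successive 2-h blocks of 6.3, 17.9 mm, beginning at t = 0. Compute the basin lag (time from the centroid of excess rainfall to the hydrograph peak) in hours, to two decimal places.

t_L ≈ 5.52 h

Centroid of excess rainfall: t_c = Σ P_i·t̄_i / ΣP_i = 2.4793 h (block centres at 1, 3 h).
Hydrograph peak occurs at t = 8 h, so basin lag t_L = 8 − 2.4793 = 5.52 h.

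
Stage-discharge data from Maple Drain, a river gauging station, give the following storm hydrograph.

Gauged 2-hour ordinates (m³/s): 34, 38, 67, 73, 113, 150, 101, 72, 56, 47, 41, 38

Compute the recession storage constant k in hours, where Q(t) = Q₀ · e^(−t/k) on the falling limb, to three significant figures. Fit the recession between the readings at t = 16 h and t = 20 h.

On the falling limb, Q drops from 56 to 41 m³/s between t = 16 h and t = 20 h (Δt = 4 h).
k = −Δt / ln(Q₂/Q₁) = −4 / ln(41/56) = 12.8 h.

k ≈ 12.8 h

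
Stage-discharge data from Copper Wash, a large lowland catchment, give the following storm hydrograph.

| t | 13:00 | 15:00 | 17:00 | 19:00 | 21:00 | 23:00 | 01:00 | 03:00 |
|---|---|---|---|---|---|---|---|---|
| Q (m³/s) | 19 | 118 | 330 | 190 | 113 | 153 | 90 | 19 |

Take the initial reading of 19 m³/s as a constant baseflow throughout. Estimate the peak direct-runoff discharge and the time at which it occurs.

Q_p = 311.0 m³/s at t = 17:00

Subtracting baseflow gives direct-runoff ordinates: 0.0, 99.0, 311.0, 171.0, 94.0, 134.0, 71.0, 0.0 m³/s.
The maximum is 311.0 m³/s, occurring at the reading for t = 17:00.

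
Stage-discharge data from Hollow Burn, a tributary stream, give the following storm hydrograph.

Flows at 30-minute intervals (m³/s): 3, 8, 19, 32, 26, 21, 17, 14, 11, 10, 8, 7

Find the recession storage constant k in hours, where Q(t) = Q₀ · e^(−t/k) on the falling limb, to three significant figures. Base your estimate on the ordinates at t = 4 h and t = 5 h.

On the falling limb, Q drops from 11 to 8 m³/s between t = 4 h and t = 5 h (Δt = 1 h).
k = −Δt / ln(Q₂/Q₁) = −1 / ln(8/11) = 3.14 h.

k ≈ 3.14 h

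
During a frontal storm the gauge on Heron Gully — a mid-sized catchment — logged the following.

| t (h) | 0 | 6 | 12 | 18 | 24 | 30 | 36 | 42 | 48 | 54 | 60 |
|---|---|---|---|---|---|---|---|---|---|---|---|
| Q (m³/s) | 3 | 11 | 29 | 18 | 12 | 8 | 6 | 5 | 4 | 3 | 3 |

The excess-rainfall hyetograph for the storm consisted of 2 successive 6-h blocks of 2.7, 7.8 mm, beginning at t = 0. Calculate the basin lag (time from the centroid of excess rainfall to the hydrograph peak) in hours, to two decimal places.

Centroid of excess rainfall: t_c = Σ P_i·t̄_i / ΣP_i = 7.4571 h (block centres at 3, 9 h).
Hydrograph peak occurs at t = 12 h, so basin lag t_L = 12 − 7.4571 = 4.54 h.

t_L ≈ 4.54 h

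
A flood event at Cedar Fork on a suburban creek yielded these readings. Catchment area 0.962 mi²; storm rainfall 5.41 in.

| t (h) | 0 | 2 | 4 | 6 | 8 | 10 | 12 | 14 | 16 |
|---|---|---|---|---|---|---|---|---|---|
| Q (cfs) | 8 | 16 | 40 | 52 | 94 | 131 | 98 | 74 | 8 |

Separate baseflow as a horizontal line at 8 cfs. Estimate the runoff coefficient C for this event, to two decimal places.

ΣQ_DR = 449.0 cfs; V = ΣQ_DR·Δt = 3.233 × 10^6 ft³.
Runoff depth d = V / A = 1.446 in.
C = d / P = 1.446 / 5.41 = 0.27.

C ≈ 0.27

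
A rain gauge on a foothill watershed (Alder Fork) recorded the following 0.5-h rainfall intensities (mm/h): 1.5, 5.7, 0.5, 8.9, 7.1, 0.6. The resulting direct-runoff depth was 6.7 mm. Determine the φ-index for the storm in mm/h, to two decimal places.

Only the 3 blocks with intensity above φ contribute runoff: 5.7, 8.9, 7.1 mm/h.
Σ(I−φ)·Δt = d  ⇒  (5.7+8.9+7.1 − 3φ)·0.5 = 6.7
φ = (21.70 − 6.7/0.5) / 3 = 2.77 mm/h.

φ ≈ 2.77 mm/h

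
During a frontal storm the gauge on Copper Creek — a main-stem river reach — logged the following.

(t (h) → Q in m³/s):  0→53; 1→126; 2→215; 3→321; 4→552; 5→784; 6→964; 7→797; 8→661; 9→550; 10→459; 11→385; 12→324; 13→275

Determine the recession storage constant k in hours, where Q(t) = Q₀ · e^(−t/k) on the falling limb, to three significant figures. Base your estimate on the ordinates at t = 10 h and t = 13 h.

On the falling limb, Q drops from 459 to 275 m³/s between t = 10 h and t = 13 h (Δt = 3 h).
k = −Δt / ln(Q₂/Q₁) = −3 / ln(275/459) = 5.86 h.

k ≈ 5.86 h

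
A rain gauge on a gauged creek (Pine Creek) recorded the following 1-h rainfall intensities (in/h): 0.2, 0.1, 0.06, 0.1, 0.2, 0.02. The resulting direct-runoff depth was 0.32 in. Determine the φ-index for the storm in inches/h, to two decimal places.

φ ≈ 0.07 in/h

Only the 4 blocks with intensity above φ contribute runoff: 0.2, 0.1, 0.1, 0.2 in/h.
Σ(I−φ)·Δt = d  ⇒  (0.2+0.1+0.1+0.2 − 4φ)·1 = 0.32
φ = (0.6000 − 0.32/1) / 4 = 0.07 in/h.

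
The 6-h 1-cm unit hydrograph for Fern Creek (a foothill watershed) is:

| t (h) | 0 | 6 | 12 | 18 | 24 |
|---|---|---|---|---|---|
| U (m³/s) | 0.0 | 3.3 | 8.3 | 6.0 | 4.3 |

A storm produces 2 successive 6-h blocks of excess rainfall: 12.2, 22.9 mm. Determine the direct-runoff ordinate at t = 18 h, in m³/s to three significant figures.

Q ≈ 26.3 m³/s

By discrete convolution, Q_j = Σ (P_i / 10 mm) · U_{j−i}.
At t = 18 h (j=3): Q = (12.2/10)·6.0 + (22.9/10)·8.3 = 26.3 m³/s.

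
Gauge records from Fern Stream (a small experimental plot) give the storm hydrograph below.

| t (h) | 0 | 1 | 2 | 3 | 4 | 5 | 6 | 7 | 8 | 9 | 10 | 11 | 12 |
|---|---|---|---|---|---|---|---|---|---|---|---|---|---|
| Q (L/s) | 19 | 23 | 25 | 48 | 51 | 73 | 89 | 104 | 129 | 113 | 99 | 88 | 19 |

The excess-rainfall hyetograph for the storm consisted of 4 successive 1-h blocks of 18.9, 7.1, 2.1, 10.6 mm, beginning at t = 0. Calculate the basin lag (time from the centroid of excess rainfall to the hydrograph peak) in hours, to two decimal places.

Centroid of excess rainfall: t_c = Σ P_i·t̄_i / ΣP_i = 1.6137 h (block centres at 0.5, 1.5, 2.5, 3.5 h).
Hydrograph peak occurs at t = 8 h, so basin lag t_L = 8 − 1.6137 = 6.39 h.

t_L ≈ 6.39 h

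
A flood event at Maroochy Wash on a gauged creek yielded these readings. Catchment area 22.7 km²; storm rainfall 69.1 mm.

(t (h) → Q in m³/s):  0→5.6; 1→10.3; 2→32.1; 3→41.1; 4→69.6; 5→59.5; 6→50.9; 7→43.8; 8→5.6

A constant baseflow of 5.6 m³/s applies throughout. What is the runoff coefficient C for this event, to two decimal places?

ΣQ_DR = 268.1 m³/s; V = ΣQ_DR·Δt = 9.652 × 10^5 m³.
Runoff depth d = V / A = 42.52 mm.
C = d / P = 42.52 / 69.1 = 0.62.

C ≈ 0.62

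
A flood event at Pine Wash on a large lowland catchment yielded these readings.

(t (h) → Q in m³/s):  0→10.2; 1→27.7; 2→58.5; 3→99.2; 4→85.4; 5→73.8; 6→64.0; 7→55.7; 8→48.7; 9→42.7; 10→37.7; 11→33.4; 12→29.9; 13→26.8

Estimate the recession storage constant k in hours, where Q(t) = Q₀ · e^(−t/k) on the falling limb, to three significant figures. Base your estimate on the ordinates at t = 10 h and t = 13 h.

On the falling limb, Q drops from 37.7 to 26.8 m³/s between t = 10 h and t = 13 h (Δt = 3 h).
k = −Δt / ln(Q₂/Q₁) = −3 / ln(26.8/37.7) = 8.79 h.

k ≈ 8.79 h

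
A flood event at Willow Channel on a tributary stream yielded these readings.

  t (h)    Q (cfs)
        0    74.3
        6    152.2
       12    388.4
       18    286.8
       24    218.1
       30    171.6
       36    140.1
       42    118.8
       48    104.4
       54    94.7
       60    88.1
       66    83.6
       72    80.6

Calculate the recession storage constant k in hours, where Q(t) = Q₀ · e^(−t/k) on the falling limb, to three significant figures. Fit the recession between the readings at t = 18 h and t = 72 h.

On the falling limb, Q drops from 286.8 to 80.6 cfs between t = 18 h and t = 72 h (Δt = 54 h).
k = −Δt / ln(Q₂/Q₁) = −54 / ln(80.6/286.8) = 42.5 h.

k ≈ 42.5 h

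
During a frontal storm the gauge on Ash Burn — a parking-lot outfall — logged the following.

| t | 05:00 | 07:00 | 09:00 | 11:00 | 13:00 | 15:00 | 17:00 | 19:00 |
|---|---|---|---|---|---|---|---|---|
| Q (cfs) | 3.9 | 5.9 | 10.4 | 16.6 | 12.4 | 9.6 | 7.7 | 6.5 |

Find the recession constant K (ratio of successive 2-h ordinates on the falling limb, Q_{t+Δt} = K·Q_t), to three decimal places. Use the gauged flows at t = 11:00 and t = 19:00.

Using the recession-limb readings at t = 11:00 and t = 19:00: Q falls from 16.6 to 6.5 cfs over 4 intervals.
K = (Q₂/Q₁)^(1/4) = (6.5/16.6)^(1/4) = 0.791.

K ≈ 0.791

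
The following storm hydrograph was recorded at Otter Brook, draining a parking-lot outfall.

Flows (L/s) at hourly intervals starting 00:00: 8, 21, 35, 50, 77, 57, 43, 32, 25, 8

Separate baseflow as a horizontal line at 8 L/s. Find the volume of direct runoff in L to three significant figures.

V ≈ 9.94 × 10^5 L

Direct-runoff ordinates (Q − Q_b): 0.0, 13.0, 27.0, 42.0, 69.0, 49.0, 35.0, 24.0, 17.0, 0.0 L/s.
ΣQ_DR = 276.0 L/s.
With Δt = 1 h = 3600 s, V = ΣQ_DR · Δt = 276.0 × 3600 = 9.94 × 10^5 L.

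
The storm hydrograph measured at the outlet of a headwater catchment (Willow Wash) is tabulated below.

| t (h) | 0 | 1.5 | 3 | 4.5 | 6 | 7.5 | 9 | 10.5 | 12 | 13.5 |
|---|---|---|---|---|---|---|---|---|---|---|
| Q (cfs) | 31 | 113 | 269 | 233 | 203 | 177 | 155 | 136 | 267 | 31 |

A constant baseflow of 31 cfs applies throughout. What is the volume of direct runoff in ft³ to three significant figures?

Direct-runoff ordinates (Q − Q_b): 0.0, 82.0, 238.0, 202.0, 172.0, 146.0, 124.0, 105.0, 236.0, 0.0 cfs.
ΣQ_DR = 1305 cfs.
With Δt = 1.5 h = 5400 s, V = ΣQ_DR · Δt = 1305 × 5400 = 7.05 × 10^6 ft³.

V ≈ 7.05 × 10^6 ft³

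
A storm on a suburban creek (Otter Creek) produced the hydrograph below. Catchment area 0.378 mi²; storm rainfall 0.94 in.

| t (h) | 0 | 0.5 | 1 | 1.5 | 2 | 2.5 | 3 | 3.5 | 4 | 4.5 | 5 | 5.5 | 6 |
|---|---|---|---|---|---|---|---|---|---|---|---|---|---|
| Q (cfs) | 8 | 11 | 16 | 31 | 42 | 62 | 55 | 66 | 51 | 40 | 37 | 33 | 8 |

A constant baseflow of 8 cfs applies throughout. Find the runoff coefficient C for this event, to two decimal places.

C ≈ 0.78

ΣQ_DR = 356.0 cfs; V = ΣQ_DR·Δt = 6.408 × 10^5 ft³.
Runoff depth d = V / A = 0.7297 in.
C = d / P = 0.7297 / 0.94 = 0.78.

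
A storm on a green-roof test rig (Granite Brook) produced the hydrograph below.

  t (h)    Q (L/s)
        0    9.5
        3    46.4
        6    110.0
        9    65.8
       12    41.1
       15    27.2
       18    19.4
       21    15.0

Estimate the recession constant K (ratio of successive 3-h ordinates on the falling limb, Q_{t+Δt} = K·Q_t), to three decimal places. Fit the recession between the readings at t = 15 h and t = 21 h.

K ≈ 0.743

Using the recession-limb readings at t = 15 h and t = 21 h: Q falls from 27.2 to 15.0 L/s over 2 intervals.
K = (Q₂/Q₁)^(1/2) = (15.0/27.2)^(1/2) = 0.743.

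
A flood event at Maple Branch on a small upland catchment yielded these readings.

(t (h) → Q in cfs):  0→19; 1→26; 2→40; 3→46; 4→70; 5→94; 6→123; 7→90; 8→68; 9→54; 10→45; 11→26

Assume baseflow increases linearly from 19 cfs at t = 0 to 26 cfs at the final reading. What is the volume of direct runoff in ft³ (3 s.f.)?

V ≈ 1.55 × 10^6 ft³

Direct-runoff ordinates (Q − Q_b): 0.00, 6.36, 19.73, 25.09, 48.45, 71.82, 100.18, 66.55, 43.91, 29.27, 19.64, 0.00 cfs.
ΣQ_DR = 431.0 cfs.
With Δt = 1 h = 3600 s, V = ΣQ_DR · Δt = 431.0 × 3600 = 1.55 × 10^6 ft³.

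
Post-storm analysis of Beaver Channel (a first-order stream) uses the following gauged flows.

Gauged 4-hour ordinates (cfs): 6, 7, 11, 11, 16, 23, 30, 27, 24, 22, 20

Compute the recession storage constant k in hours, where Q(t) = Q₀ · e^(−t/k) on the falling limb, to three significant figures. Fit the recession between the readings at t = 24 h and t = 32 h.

k ≈ 35.9 h

On the falling limb, Q drops from 30 to 24 cfs between t = 24 h and t = 32 h (Δt = 8 h).
k = −Δt / ln(Q₂/Q₁) = −8 / ln(24/30) = 35.9 h.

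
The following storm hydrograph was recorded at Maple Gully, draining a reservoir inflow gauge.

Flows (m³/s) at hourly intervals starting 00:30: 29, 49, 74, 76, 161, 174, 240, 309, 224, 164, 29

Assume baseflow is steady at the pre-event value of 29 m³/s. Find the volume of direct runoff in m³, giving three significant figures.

V ≈ 4.36 × 10^6 m³

Direct-runoff ordinates (Q − Q_b): 0.0, 20.0, 45.0, 47.0, 132.0, 145.0, 211.0, 280.0, 195.0, 135.0, 0.0 m³/s.
ΣQ_DR = 1210 m³/s.
With Δt = 1 h = 3600 s, V = ΣQ_DR · Δt = 1210 × 3600 = 4.36 × 10^6 m³.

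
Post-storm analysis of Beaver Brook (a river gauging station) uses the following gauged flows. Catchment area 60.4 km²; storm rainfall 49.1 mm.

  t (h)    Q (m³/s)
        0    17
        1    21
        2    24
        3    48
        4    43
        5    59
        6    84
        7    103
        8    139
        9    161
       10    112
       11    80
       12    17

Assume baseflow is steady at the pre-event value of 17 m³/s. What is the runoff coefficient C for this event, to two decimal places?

C ≈ 0.83

ΣQ_DR = 687.0 m³/s; V = ΣQ_DR·Δt = 2.473 × 10^6 m³.
Runoff depth d = V / A = 40.95 mm.
C = d / P = 40.95 / 49.1 = 0.83.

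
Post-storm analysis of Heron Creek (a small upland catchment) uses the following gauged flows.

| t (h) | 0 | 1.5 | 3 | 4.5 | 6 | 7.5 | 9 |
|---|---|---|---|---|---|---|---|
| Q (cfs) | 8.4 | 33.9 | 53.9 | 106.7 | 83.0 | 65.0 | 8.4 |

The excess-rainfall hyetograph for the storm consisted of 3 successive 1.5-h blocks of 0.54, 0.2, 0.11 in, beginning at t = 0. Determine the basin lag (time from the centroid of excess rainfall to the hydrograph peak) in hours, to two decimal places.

Centroid of excess rainfall: t_c = Σ P_i·t̄_i / ΣP_i = 1.4912 h (block centres at 0.75, 2.25, 3.75 h).
Hydrograph peak occurs at t = 4.5 h, so basin lag t_L = 4.5 − 1.4912 = 3.01 h.

t_L ≈ 3.01 h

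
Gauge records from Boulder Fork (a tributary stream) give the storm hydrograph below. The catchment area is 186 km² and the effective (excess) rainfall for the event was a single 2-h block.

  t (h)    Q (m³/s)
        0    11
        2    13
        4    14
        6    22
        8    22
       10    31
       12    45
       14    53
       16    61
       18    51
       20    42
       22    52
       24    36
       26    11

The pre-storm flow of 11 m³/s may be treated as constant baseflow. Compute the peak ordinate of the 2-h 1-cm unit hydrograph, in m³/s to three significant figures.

Direct runoff: 0.0, 2.0, 3.0, 11.0, 11.0, 20.0, 34.0, 42.0, 50.0, 40.0, 31.0, 41.0, 25.0, 0.0 m³/s; ΣQ_DR = 310.0 m³/s, peak = 50.0 m³/s.
Runoff depth d = ΣQ_DR·Δt / A = 310.0 × 7200 / (186 km²) = 12.00 mm.
The 1-cm UH is the DRH scaled by (10 mm)/d, so U_p = 50.0 × 10/12.00 = 41.7 m³/s.

U_p ≈ 41.7 m³/s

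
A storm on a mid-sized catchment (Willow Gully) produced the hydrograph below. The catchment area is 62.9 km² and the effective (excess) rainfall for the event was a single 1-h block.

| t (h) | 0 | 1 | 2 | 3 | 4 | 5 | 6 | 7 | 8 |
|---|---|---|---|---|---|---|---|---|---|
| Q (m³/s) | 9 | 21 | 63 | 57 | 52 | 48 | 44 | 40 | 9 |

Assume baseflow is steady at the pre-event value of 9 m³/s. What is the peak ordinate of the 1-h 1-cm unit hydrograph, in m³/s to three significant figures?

U_p ≈ 36.0 m³/s

Direct runoff: 0.0, 12.0, 54.0, 48.0, 43.0, 39.0, 35.0, 31.0, 0.0 m³/s; ΣQ_DR = 262.0 m³/s, peak = 54.0 m³/s.
Runoff depth d = ΣQ_DR·Δt / A = 262.0 × 3600 / (62.9 km²) = 15.00 mm.
The 1-cm UH is the DRH scaled by (10 mm)/d, so U_p = 54.0 × 10/15.00 = 36.0 m³/s.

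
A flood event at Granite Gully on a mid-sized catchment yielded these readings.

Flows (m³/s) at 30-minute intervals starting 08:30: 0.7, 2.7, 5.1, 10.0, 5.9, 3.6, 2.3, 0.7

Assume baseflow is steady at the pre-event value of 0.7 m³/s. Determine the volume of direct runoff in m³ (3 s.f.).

V ≈ 45700 m³

Direct-runoff ordinates (Q − Q_b): 0.0, 2.0, 4.4, 9.3, 5.2, 2.9, 1.6, 0.0 m³/s.
ΣQ_DR = 25.40 m³/s.
With Δt = 0.5 h = 1800 s, V = ΣQ_DR · Δt = 25.40 × 1800 = 45700 m³.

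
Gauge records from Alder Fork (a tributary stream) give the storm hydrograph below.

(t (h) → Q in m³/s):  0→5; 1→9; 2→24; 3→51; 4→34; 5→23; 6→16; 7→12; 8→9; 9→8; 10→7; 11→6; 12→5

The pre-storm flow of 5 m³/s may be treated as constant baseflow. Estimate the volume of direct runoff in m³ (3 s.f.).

V ≈ 5.18 × 10^5 m³

Direct-runoff ordinates (Q − Q_b): 0.0, 4.0, 19.0, 46.0, 29.0, 18.0, 11.0, 7.0, 4.0, 3.0, 2.0, 1.0, 0.0 m³/s.
ΣQ_DR = 144.0 m³/s.
With Δt = 1 h = 3600 s, V = ΣQ_DR · Δt = 144.0 × 3600 = 5.18 × 10^5 m³.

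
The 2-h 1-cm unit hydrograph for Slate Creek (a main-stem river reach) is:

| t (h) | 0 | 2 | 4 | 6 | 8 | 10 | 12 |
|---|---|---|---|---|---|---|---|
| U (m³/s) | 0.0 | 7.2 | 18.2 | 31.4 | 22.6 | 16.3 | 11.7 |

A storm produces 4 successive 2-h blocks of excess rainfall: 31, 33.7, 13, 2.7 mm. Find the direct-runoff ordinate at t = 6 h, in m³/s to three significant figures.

By discrete convolution, Q_j = Σ (P_i / 10 mm) · U_{j−i}.
At t = 6 h (j=3): Q = (31/10)·31.4 + (33.7/10)·18.2 + (13/10)·7.2 + (2.7/10)·0.0 = 168 m³/s.

Q ≈ 168 m³/s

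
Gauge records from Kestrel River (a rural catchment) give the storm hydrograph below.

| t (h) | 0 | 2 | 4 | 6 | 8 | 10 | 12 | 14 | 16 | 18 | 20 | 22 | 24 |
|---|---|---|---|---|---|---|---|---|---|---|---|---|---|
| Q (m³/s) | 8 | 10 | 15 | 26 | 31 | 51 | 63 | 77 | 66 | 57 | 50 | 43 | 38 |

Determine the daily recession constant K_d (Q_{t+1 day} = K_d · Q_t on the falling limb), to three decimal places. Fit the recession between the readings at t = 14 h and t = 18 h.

Between t = 14 h and t = 18 h the flow falls from 77 to 57 m³/s over 2×2 h = 4 h.
Per-interval ratio K = (57/77)^(1/2) = 0.8604; K_d = K^(24/2) = 0.165.

K_d ≈ 0.165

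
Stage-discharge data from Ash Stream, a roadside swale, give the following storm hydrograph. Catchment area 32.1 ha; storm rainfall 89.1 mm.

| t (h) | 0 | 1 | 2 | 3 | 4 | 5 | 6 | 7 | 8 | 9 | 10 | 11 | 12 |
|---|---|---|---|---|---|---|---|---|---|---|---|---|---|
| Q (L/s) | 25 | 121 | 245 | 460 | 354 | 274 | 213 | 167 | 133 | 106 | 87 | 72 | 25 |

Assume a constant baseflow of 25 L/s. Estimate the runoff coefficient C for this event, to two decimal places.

ΣQ_DR = 1957 L/s; V = ΣQ_DR·Δt = 7.045 × 10^6 L.
Runoff depth d = V / A = 21.95 mm.
C = d / P = 21.95 / 89.1 = 0.25.

C ≈ 0.25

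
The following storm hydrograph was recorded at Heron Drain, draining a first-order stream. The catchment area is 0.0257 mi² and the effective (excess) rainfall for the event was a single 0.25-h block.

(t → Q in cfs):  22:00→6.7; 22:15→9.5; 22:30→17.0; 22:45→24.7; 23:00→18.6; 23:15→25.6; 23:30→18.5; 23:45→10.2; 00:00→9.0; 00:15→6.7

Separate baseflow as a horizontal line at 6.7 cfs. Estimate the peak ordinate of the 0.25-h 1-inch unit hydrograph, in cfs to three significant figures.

U_p ≈ 15.8 cfs

Direct runoff: 0.0, 2.8, 10.3, 18.0, 11.9, 18.9, 11.8, 3.5, 2.3, 0.0 cfs; ΣQ_DR = 79.50 cfs, peak = 18.9 cfs.
Runoff depth d = ΣQ_DR·Δt / A = 79.50 × 900 / (0.0257 mi²) = 1.198 in.
The 1-inch UH is the DRH scaled by (1 in)/d, so U_p = 18.9 × 1/1.198 = 15.8 cfs.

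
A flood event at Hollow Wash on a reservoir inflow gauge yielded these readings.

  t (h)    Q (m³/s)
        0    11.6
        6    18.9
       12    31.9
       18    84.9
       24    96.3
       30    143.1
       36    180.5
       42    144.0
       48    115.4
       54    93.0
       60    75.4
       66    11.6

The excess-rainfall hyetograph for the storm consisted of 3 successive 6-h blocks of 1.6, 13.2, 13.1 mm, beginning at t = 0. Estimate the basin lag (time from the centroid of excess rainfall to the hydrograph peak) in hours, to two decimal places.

t_L ≈ 24.53 h

Centroid of excess rainfall: t_c = Σ P_i·t̄_i / ΣP_i = 11.4731 h (block centres at 3, 9, 15 h).
Hydrograph peak occurs at t = 36 h, so basin lag t_L = 36 − 11.4731 = 24.53 h.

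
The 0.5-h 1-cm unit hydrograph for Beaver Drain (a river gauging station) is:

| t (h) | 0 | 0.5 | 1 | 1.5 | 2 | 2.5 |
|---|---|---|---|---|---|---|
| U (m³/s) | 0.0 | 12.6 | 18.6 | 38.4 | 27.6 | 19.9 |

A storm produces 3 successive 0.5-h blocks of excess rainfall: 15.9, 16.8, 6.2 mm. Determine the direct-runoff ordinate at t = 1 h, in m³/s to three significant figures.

By discrete convolution, Q_j = Σ (P_i / 10 mm) · U_{j−i}.
At t = 1 h (j=2): Q = (15.9/10)·18.6 + (16.8/10)·12.6 + (6.2/10)·0.0 = 50.7 m³/s.

Q ≈ 50.7 m³/s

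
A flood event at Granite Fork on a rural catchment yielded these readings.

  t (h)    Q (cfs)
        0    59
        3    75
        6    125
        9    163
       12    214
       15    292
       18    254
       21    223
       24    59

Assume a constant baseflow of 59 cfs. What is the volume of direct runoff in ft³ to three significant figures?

Direct-runoff ordinates (Q − Q_b): 0.0, 16.0, 66.0, 104.0, 155.0, 233.0, 195.0, 164.0, 0.0 cfs.
ΣQ_DR = 933.0 cfs.
With Δt = 3 h = 10800 s, V = ΣQ_DR · Δt = 933.0 × 10800 = 1.01 × 10^7 ft³.

V ≈ 1.01 × 10^7 ft³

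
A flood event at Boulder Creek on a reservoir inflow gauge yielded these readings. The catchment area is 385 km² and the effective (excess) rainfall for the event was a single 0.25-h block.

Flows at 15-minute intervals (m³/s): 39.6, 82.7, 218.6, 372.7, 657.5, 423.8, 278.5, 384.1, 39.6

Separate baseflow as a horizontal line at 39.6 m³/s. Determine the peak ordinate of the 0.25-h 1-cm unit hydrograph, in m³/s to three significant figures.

U_p ≈ 1230 m³/s

Direct runoff: 0.0, 43.1, 179.0, 333.1, 617.9, 384.2, 238.9, 344.5, 0.0 m³/s; ΣQ_DR = 2141 m³/s, peak = 617.9 m³/s.
Runoff depth d = ΣQ_DR·Δt / A = 2141 × 900 / (385 km²) = 5.004 mm.
The 1-cm UH is the DRH scaled by (10 mm)/d, so U_p = 617.9 × 10/5.004 = 1230 m³/s.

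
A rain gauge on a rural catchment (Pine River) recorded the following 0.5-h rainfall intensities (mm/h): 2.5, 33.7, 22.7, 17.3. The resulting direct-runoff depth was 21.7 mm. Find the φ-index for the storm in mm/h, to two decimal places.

Only the 3 blocks with intensity above φ contribute runoff: 33.7, 22.7, 17.3 mm/h.
Σ(I−φ)·Δt = d  ⇒  (33.7+22.7+17.3 − 3φ)·0.5 = 21.7
φ = (73.70 − 21.7/0.5) / 3 = 10.10 mm/h.

φ ≈ 10.10 mm/h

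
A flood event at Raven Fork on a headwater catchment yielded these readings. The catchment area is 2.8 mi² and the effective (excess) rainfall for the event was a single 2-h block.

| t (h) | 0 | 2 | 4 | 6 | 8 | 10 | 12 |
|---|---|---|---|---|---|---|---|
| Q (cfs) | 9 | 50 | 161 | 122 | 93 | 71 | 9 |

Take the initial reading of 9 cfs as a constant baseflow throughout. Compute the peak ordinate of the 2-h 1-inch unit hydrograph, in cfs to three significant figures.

U_p ≈ 304 cfs

Direct runoff: 0.0, 41.0, 152.0, 113.0, 84.0, 62.0, 0.0 cfs; ΣQ_DR = 452.0 cfs, peak = 152.0 cfs.
Runoff depth d = ΣQ_DR·Δt / A = 452.0 × 7200 / (2.8 mi²) = 0.5003 in.
The 1-inch UH is the DRH scaled by (1 in)/d, so U_p = 152.0 × 1/0.5003 = 304 cfs.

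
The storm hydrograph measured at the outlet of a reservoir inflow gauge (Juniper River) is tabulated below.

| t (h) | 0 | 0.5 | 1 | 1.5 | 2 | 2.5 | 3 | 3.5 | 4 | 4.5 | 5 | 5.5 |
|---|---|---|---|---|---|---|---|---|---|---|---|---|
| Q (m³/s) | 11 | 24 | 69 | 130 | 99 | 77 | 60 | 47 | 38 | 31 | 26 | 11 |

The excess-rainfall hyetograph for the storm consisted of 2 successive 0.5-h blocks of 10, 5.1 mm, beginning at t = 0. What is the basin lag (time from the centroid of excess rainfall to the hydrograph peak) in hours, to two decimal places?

t_L ≈ 1.08 h

Centroid of excess rainfall: t_c = Σ P_i·t̄_i / ΣP_i = 0.4189 h (block centres at 0.25, 0.75 h).
Hydrograph peak occurs at t = 1.5 h, so basin lag t_L = 1.5 − 0.4189 = 1.08 h.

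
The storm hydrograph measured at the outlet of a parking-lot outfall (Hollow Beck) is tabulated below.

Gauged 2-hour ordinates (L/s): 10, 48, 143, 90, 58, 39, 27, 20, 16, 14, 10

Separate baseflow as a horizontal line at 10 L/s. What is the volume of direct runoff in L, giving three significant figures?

Direct-runoff ordinates (Q − Q_b): 0.0, 38.0, 133.0, 80.0, 48.0, 29.0, 17.0, 10.0, 6.0, 4.0, 0.0 L/s.
ΣQ_DR = 365.0 L/s.
With Δt = 2 h = 7200 s, V = ΣQ_DR · Δt = 365.0 × 7200 = 2.63 × 10^6 L.

V ≈ 2.63 × 10^6 L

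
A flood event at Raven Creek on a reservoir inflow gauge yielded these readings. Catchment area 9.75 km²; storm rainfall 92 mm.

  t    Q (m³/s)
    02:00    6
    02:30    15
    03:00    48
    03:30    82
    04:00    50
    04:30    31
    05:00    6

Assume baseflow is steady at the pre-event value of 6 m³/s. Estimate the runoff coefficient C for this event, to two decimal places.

ΣQ_DR = 196.0 m³/s; V = ΣQ_DR·Δt = 3.528 × 10^5 m³.
Runoff depth d = V / A = 36.18 mm.
C = d / P = 36.18 / 92 = 0.39.

C ≈ 0.39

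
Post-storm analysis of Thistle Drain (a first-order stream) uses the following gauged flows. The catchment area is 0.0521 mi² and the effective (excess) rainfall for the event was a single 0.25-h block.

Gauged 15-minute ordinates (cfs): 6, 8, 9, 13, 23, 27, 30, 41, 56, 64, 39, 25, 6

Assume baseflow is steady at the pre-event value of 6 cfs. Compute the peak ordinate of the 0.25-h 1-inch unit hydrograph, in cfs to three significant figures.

U_p ≈ 29.0 cfs

Direct runoff: 0.0, 2.0, 3.0, 7.0, 17.0, 21.0, 24.0, 35.0, 50.0, 58.0, 33.0, 19.0, 0.0 cfs; ΣQ_DR = 269.0 cfs, peak = 58.0 cfs.
Runoff depth d = ΣQ_DR·Δt / A = 269.0 × 900 / (0.0521 mi²) = 2.000 in.
The 1-inch UH is the DRH scaled by (1 in)/d, so U_p = 58.0 × 1/2.000 = 29.0 cfs.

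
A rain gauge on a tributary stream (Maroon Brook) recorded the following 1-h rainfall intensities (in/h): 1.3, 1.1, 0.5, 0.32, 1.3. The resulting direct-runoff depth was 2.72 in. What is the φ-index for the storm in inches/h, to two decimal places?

φ ≈ 0.37 in/h

Only the 4 blocks with intensity above φ contribute runoff: 1.3, 1.1, 0.5, 1.3 in/h.
Σ(I−φ)·Δt = d  ⇒  (1.3+1.1+0.5+1.3 − 4φ)·1 = 2.72
φ = (4.200 − 2.72/1) / 4 = 0.37 in/h.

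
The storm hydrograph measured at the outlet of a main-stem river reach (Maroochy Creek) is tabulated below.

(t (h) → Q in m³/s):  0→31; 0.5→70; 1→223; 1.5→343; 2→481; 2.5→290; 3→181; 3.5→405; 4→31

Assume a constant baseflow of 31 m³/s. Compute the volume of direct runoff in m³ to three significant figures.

Direct-runoff ordinates (Q − Q_b): 0.0, 39.0, 192.0, 312.0, 450.0, 259.0, 150.0, 374.0, 0.0 m³/s.
ΣQ_DR = 1776 m³/s.
With Δt = 0.5 h = 1800 s, V = ΣQ_DR · Δt = 1776 × 1800 = 3.20 × 10^6 m³.

V ≈ 3.20 × 10^6 m³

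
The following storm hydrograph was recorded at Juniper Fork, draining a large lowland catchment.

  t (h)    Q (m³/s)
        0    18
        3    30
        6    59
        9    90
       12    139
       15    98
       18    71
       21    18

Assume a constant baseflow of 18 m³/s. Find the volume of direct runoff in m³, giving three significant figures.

Direct-runoff ordinates (Q − Q_b): 0.0, 12.0, 41.0, 72.0, 121.0, 80.0, 53.0, 0.0 m³/s.
ΣQ_DR = 379.0 m³/s.
With Δt = 3 h = 10800 s, V = ΣQ_DR · Δt = 379.0 × 10800 = 4.09 × 10^6 m³.

V ≈ 4.09 × 10^6 m³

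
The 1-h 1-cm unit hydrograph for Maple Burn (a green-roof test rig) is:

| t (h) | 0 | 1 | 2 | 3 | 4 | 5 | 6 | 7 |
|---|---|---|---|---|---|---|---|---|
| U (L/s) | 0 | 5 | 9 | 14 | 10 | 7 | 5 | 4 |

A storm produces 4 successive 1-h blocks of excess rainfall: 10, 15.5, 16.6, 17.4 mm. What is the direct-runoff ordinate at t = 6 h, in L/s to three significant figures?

Q ≈ 56.8 L/s

By discrete convolution, Q_j = Σ (P_i / 10 mm) · U_{j−i}.
At t = 6 h (j=6): Q = (10/10)·5 + (15.5/10)·7 + (16.6/10)·10 + (17.4/10)·14 = 56.8 L/s.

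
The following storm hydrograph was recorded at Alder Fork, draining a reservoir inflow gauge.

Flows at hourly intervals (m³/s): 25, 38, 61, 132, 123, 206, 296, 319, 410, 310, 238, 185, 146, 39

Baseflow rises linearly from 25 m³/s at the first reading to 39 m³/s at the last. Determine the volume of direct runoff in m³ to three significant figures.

V ≈ 7.49 × 10^6 m³

Direct-runoff ordinates (Q − Q_b): 0.00, 11.92, 33.85, 103.77, 93.69, 175.62, 264.54, 286.46, 376.38, 275.31, 202.23, 148.15, 108.08, 0.00 m³/s.
ΣQ_DR = 2080 m³/s.
With Δt = 1 h = 3600 s, V = ΣQ_DR · Δt = 2080 × 3600 = 7.49 × 10^6 m³.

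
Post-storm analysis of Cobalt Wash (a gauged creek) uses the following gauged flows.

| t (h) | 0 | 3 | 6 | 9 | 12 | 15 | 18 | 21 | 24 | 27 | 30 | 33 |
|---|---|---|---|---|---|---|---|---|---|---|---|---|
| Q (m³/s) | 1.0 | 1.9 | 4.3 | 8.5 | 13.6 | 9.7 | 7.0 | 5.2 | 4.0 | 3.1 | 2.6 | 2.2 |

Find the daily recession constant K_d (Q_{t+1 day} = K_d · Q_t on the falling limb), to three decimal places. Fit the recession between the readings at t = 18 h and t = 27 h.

K_d ≈ 0.114

Between t = 18 h and t = 27 h the flow falls from 7.0 to 3.1 m³/s over 3×3 h = 9 h.
Per-interval ratio K = (3.1/7.0)^(1/3) = 0.7622; K_d = K^(24/3) = 0.114.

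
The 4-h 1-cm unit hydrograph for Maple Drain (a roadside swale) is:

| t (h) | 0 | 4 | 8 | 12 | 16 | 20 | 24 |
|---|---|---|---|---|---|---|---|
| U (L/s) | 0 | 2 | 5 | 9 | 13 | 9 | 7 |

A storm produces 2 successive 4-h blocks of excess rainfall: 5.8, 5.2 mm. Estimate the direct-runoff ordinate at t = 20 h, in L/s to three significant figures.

By discrete convolution, Q_j = Σ (P_i / 10 mm) · U_{j−i}.
At t = 20 h (j=5): Q = (5.8/10)·9 + (5.2/10)·13 = 12.0 L/s.

Q ≈ 12.0 L/s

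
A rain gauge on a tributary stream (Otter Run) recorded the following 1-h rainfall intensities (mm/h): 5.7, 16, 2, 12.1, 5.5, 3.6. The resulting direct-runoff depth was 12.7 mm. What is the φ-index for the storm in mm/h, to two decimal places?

Only the 2 blocks with intensity above φ contribute runoff: 16, 12.1 mm/h.
Σ(I−φ)·Δt = d  ⇒  (16+12.1 − 2φ)·1 = 12.7
φ = (28.10 − 12.7/1) / 2 = 7.70 mm/h.

φ ≈ 7.70 mm/h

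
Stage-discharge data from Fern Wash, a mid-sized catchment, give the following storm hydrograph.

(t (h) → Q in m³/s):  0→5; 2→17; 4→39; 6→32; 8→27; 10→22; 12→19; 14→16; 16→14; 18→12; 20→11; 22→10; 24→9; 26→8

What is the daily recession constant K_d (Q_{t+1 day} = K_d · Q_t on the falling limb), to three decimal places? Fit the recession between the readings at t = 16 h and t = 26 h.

K_d ≈ 0.261

Between t = 16 h and t = 26 h the flow falls from 14 to 8 m³/s over 5×2 h = 10 h.
Per-interval ratio K = (8/14)^(1/5) = 0.8941; K_d = K^(24/2) = 0.261.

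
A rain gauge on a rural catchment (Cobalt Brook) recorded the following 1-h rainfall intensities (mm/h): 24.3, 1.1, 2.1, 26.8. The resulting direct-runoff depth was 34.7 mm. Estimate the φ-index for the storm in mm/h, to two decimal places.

Only the 2 blocks with intensity above φ contribute runoff: 24.3, 26.8 mm/h.
Σ(I−φ)·Δt = d  ⇒  (24.3+26.8 − 2φ)·1 = 34.7
φ = (51.10 − 34.7/1) / 2 = 8.20 mm/h.

φ ≈ 8.20 mm/h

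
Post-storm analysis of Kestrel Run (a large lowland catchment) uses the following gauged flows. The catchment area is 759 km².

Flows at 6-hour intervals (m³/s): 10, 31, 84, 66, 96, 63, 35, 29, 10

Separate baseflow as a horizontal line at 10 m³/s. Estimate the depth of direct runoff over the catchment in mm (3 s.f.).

d ≈ 9.51 mm

Direct runoff: 0.0, 21.0, 74.0, 56.0, 86.0, 53.0, 25.0, 19.0, 0.0 m³/s; ΣQ_DR = 334.0 m³/s.
V = ΣQ_DR · Δt = 334.0 × 21600 s = 7.214 × 10^6 m³.
Over A = 759 km², depth = V / A = 9.51 mm.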